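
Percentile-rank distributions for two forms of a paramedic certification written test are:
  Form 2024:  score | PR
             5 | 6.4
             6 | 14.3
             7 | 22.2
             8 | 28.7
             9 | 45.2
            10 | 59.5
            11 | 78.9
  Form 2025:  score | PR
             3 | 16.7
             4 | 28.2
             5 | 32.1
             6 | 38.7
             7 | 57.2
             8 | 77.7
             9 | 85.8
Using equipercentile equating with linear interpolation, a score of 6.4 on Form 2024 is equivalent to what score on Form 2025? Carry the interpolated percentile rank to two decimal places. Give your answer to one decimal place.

PR of 6.4 on Form 2024: 14.3 + (6.4 − 6)/(7 − 6) × (22.2 − 14.3) = 17.46
On Form 2025, PR 17.46 falls between score 3 (PR 16.7) and 4 (PR 28.2).
Interpolate: 3 + (17.46 − 16.7)/(28.2 − 16.7) × (4 − 3) = 3.1

3.1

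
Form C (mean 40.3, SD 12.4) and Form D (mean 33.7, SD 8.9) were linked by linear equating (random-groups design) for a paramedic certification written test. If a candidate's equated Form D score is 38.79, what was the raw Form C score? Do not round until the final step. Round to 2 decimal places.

Invert y = (SD_Y/SD_X)(x − M_X) + M_Y:
x = (SD_X/SD_Y)(y − M_Y) + M_X = (12.4/8.9)(38.79 − 33.7) + 40.3
x = 1.393258 × 5.090 + 40.3 = 47.39

47.39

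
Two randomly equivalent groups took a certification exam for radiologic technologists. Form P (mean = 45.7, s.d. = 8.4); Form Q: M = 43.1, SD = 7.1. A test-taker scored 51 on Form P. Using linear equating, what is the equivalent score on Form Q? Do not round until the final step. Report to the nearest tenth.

47.6

Linear equating: y = (SD_Y/SD_X)(x − M_X) + M_Y
y = (7.1/8.4)(51 − 45.7) + 43.1
y = 0.845238 × 5.3 + 43.1 = 4.4798 + 43.1 = 47.6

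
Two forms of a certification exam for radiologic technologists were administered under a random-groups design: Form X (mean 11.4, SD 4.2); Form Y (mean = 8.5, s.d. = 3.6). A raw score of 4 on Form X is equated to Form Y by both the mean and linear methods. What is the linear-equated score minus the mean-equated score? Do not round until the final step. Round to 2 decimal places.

1.06

Mean-equated: 4 + (8.5 − 11.4) = 1.10
Linear-equated: (3.6/4.2)(4 − 11.4) + 8.5 = 2.157
Difference = 2.157 − 1.10 = 1.06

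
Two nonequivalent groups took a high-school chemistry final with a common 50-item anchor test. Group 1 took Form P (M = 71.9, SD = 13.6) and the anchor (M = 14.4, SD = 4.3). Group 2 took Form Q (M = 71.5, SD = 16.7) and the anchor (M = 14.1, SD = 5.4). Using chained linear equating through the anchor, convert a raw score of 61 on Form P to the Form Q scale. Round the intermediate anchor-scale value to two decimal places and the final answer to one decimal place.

Form P → anchor (Group 1): v = (4.3/13.6)(61 − 71.9) + 14.4 = 10.95
anchor → Form Q (Group 2): y = (16.7/5.4)(10.95 − 14.1) + 71.5 = 61.8

61.8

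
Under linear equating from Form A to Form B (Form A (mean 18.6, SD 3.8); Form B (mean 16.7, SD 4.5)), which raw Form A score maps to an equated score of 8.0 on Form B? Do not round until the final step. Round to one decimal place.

11.3

Invert y = (SD_Y/SD_X)(x − M_X) + M_Y:
x = (SD_X/SD_Y)(y − M_Y) + M_X = (3.8/4.5)(8.0 − 16.7) + 18.6
x = 0.844444 × -8.700 + 18.6 = 11.3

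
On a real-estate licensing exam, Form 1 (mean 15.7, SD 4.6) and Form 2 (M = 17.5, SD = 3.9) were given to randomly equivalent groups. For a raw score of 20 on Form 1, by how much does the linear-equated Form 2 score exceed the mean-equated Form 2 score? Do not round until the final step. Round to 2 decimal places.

Mean-equated: 20 + (17.5 − 15.7) = 21.80
Linear-equated: (3.9/4.6)(20 − 15.7) + 17.5 = 21.146
Difference = 21.146 − 21.80 = -0.65

-0.65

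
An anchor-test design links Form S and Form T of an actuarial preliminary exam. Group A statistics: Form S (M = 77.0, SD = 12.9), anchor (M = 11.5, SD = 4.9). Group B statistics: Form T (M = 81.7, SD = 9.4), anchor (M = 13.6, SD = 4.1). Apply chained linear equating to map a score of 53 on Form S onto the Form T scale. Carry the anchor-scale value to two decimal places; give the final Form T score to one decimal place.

Form S → anchor (Group A): v = (4.9/12.9)(53 − 77.0) + 11.5 = 2.38
anchor → Form T (Group B): y = (9.4/4.1)(2.38 − 13.6) + 81.7 = 56.0

56.0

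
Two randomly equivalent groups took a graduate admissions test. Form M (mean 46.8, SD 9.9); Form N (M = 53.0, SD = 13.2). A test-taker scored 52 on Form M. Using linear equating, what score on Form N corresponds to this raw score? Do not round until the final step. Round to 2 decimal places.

59.93

Linear equating: y = (SD_Y/SD_X)(x − M_X) + M_Y
y = (13.2/9.9)(52 − 46.8) + 53.0
y = 1.333333 × 5.2 + 53.0 = 6.9333 + 53.0 = 59.93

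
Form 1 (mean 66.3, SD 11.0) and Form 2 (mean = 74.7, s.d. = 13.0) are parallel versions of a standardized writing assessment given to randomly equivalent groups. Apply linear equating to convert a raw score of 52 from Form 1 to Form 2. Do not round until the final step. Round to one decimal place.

Linear equating: y = (SD_Y/SD_X)(x − M_X) + M_Y
y = (13.0/11.0)(52 − 66.3) + 74.7
y = 1.181818 × -14.3 + 74.7 = -16.9000 + 74.7 = 57.8

57.8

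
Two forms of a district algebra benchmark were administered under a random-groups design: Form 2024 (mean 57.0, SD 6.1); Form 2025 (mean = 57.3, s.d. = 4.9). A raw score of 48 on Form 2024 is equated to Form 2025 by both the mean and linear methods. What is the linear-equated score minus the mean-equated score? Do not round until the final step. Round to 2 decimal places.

1.77

Mean-equated: 48 + (57.3 − 57.0) = 48.30
Linear-equated: (4.9/6.1)(48 − 57.0) + 57.3 = 50.070
Difference = 50.070 − 48.30 = 1.77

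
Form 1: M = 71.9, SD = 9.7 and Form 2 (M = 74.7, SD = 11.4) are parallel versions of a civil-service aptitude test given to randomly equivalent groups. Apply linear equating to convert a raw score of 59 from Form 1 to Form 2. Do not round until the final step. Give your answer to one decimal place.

Linear equating: y = (SD_Y/SD_X)(x − M_X) + M_Y
y = (11.4/9.7)(59 − 71.9) + 74.7
y = 1.175258 × -12.9 + 74.7 = -15.1608 + 74.7 = 59.5

59.5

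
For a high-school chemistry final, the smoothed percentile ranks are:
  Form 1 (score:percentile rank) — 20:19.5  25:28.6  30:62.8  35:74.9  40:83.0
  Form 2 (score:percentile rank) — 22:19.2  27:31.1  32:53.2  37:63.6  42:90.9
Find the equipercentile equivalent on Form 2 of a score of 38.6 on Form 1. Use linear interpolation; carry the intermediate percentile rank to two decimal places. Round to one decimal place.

40.1

PR of 38.6 on Form 1: 74.9 + (38.6 − 35)/(40 − 35) × (83.0 − 74.9) = 80.73
On Form 2, PR 80.73 falls between score 37 (PR 63.6) and 42 (PR 90.9).
Interpolate: 37 + (80.73 − 63.6)/(90.9 − 63.6) × (42 − 37) = 40.1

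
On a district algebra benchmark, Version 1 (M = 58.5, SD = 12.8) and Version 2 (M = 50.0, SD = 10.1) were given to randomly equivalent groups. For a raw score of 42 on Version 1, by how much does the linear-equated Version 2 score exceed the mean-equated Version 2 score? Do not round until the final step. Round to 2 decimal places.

Mean-equated: 42 + (50.0 − 58.5) = 33.50
Linear-equated: (10.1/12.8)(42 − 58.5) + 50.0 = 36.980
Difference = 36.980 − 33.50 = 3.48

3.48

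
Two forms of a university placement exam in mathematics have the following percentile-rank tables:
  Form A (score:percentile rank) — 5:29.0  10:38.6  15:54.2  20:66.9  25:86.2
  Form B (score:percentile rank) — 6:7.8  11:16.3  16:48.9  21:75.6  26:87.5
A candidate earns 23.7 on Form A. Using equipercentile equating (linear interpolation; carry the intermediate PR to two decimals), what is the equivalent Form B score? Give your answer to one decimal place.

PR of 23.7 on Form A: 66.9 + (23.7 − 20)/(25 − 20) × (86.2 − 66.9) = 81.18
On Form B, PR 81.18 falls between score 21 (PR 75.6) and 26 (PR 87.5).
Interpolate: 21 + (81.18 − 75.6)/(87.5 − 75.6) × (26 − 21) = 23.3

23.3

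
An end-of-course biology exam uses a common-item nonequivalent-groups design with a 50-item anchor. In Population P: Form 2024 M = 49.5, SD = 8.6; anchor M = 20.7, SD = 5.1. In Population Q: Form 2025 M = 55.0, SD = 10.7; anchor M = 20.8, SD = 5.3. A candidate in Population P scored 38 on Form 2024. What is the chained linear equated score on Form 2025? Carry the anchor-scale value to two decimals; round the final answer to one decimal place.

Form 2024 → anchor (Population P): v = (5.1/8.6)(38 − 49.5) + 20.7 = 13.88
anchor → Form 2025 (Population Q): y = (10.7/5.3)(13.88 − 20.8) + 55.0 = 41.0

41.0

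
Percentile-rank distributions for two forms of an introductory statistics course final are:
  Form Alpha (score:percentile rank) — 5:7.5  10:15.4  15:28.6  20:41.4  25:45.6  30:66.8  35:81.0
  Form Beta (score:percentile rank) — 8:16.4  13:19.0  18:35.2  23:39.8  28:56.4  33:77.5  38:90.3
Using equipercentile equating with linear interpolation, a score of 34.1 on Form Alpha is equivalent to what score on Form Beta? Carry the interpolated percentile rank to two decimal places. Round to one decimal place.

PR of 34.1 on Form Alpha: 66.8 + (34.1 − 30)/(35 − 30) × (81.0 − 66.8) = 78.44
On Form Beta, PR 78.44 falls between score 33 (PR 77.5) and 38 (PR 90.3).
Interpolate: 33 + (78.44 − 77.5)/(90.3 − 77.5) × (38 − 33) = 33.4

33.4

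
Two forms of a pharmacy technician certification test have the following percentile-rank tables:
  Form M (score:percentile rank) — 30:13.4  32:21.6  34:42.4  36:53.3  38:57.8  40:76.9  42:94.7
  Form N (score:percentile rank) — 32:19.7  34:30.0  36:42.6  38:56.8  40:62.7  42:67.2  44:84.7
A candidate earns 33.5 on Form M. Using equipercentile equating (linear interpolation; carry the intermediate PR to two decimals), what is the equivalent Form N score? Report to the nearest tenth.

35.1

PR of 33.5 on Form M: 21.6 + (33.5 − 32)/(34 − 32) × (42.4 − 21.6) = 37.20
On Form N, PR 37.20 falls between score 34 (PR 30.0) and 36 (PR 42.6).
Interpolate: 34 + (37.20 − 30.0)/(42.6 − 30.0) × (36 − 34) = 35.1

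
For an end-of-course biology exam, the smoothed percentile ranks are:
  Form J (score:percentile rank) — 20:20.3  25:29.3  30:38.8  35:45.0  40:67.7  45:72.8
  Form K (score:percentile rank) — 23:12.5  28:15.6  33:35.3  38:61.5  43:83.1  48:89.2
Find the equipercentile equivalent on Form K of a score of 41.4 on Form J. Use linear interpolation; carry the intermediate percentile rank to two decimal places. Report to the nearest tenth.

39.8

PR of 41.4 on Form J: 67.7 + (41.4 − 40)/(45 − 40) × (72.8 − 67.7) = 69.13
On Form K, PR 69.13 falls between score 38 (PR 61.5) and 43 (PR 83.1).
Interpolate: 38 + (69.13 − 61.5)/(83.1 − 61.5) × (43 − 38) = 39.8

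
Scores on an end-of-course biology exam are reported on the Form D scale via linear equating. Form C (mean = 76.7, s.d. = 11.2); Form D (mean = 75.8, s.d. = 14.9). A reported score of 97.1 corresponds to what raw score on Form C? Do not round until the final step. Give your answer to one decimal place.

92.7

Invert y = (SD_Y/SD_X)(x − M_X) + M_Y:
x = (SD_X/SD_Y)(y − M_Y) + M_X = (11.2/14.9)(97.1 − 75.8) + 76.7
x = 0.751678 × 21.300 + 76.7 = 92.7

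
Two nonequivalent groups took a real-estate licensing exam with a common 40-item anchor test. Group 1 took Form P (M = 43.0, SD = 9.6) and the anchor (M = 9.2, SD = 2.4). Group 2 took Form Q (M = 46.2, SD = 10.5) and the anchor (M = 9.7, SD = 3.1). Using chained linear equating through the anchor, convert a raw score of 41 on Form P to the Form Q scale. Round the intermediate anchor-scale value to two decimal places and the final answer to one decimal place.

Form P → anchor (Group 1): v = (2.4/9.6)(41 − 43.0) + 9.2 = 8.70
anchor → Form Q (Group 2): y = (10.5/3.1)(8.70 − 9.7) + 46.2 = 42.8

42.8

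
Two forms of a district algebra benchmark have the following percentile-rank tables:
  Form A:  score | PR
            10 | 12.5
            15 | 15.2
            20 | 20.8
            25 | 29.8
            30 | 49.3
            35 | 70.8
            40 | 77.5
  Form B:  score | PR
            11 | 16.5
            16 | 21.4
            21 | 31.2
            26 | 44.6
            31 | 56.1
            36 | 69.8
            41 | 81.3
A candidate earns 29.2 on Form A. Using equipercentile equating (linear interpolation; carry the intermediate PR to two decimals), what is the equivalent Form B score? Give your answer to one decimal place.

PR of 29.2 on Form A: 29.8 + (29.2 − 25)/(30 − 25) × (49.3 − 29.8) = 46.18
On Form B, PR 46.18 falls between score 26 (PR 44.6) and 31 (PR 56.1).
Interpolate: 26 + (46.18 − 44.6)/(56.1 − 44.6) × (31 − 26) = 26.7

26.7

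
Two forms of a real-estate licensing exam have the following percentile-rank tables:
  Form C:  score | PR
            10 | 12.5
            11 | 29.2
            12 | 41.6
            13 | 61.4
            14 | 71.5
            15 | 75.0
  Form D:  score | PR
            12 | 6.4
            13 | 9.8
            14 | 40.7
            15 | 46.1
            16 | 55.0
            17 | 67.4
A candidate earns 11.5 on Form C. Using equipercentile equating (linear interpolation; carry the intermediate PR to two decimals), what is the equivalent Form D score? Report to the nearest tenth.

PR of 11.5 on Form C: 29.2 + (11.5 − 11)/(12 − 11) × (41.6 − 29.2) = 35.40
On Form D, PR 35.40 falls between score 13 (PR 9.8) and 14 (PR 40.7).
Interpolate: 13 + (35.40 − 9.8)/(40.7 − 9.8) × (14 − 13) = 13.8

13.8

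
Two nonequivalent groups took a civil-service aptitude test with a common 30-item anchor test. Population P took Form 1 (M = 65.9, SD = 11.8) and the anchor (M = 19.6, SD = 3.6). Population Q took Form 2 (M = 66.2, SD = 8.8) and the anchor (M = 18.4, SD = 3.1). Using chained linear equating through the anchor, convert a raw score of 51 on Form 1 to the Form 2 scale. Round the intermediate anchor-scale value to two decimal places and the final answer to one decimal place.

Form 1 → anchor (Population P): v = (3.6/11.8)(51 − 65.9) + 19.6 = 15.05
anchor → Form 2 (Population Q): y = (8.8/3.1)(15.05 − 18.4) + 66.2 = 56.7

56.7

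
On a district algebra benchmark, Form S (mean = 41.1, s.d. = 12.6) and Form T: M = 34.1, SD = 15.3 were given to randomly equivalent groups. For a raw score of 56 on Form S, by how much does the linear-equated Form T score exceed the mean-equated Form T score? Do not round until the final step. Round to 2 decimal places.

3.19

Mean-equated: 56 + (34.1 − 41.1) = 49.00
Linear-equated: (15.3/12.6)(56 − 41.1) + 34.1 = 52.193
Difference = 52.193 − 49.00 = 3.19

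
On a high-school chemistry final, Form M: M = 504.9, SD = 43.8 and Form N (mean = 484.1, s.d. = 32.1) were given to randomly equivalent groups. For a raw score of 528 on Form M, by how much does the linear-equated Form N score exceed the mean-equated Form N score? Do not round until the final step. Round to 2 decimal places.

-6.17

Mean-equated: 528 + (484.1 − 504.9) = 507.20
Linear-equated: (32.1/43.8)(528 − 504.9) + 484.1 = 501.029
Difference = 501.029 − 507.20 = -6.17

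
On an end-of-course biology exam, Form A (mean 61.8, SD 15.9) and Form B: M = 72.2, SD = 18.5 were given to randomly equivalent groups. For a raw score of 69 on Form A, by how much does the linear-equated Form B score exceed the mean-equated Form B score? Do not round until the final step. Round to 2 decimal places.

Mean-equated: 69 + (72.2 − 61.8) = 79.40
Linear-equated: (18.5/15.9)(69 − 61.8) + 72.2 = 80.577
Difference = 80.577 − 79.40 = 1.18

1.18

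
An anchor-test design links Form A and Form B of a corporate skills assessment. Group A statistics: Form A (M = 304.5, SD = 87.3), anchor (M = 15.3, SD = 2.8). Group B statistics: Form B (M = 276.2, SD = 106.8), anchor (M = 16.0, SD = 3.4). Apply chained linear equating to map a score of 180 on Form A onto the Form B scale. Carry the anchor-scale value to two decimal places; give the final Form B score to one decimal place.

Form A → anchor (Group A): v = (2.8/87.3)(180 − 304.5) + 15.3 = 11.31
anchor → Form B (Group B): y = (106.8/3.4)(11.31 − 16.0) + 276.2 = 128.9

128.9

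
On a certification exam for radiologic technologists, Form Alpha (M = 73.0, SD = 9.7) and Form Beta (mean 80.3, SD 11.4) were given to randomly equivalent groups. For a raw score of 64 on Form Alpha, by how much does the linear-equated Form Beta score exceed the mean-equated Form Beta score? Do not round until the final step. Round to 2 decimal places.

-1.58

Mean-equated: 64 + (80.3 − 73.0) = 71.30
Linear-equated: (11.4/9.7)(64 − 73.0) + 80.3 = 69.723
Difference = 69.723 − 71.30 = -1.58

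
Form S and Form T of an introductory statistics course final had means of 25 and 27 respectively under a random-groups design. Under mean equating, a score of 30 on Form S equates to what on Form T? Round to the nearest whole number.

Mean equating: y = x + (M_Y − M_X) = 30 + (27 − 25) = 32

32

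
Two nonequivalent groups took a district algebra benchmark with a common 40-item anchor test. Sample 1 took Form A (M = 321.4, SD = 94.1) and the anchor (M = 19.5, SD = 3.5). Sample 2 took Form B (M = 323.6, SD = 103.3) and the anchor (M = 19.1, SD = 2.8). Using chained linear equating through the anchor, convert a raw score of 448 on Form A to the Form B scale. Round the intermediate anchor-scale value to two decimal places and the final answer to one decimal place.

Form A → anchor (Sample 1): v = (3.5/94.1)(448 − 321.4) + 19.5 = 24.21
anchor → Form B (Sample 2): y = (103.3/2.8)(24.21 − 19.1) + 323.6 = 512.1

512.1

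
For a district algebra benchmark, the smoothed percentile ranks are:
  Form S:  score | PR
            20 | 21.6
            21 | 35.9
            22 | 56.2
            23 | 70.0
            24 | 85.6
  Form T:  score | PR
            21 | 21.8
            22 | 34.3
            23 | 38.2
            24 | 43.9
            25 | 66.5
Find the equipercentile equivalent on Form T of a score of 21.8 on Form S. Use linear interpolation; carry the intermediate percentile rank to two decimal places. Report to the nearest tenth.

24.4

PR of 21.8 on Form S: 35.9 + (21.8 − 21)/(22 − 21) × (56.2 − 35.9) = 52.14
On Form T, PR 52.14 falls between score 24 (PR 43.9) and 25 (PR 66.5).
Interpolate: 24 + (52.14 − 43.9)/(66.5 − 43.9) × (25 − 24) = 24.4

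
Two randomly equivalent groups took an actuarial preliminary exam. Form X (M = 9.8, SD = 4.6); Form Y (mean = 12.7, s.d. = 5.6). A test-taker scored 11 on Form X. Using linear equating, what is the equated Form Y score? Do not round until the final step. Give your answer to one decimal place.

14.2

Linear equating: y = (SD_Y/SD_X)(x − M_X) + M_Y
y = (5.6/4.6)(11 − 9.8) + 12.7
y = 1.217391 × 1.2 + 12.7 = 1.4609 + 12.7 = 14.2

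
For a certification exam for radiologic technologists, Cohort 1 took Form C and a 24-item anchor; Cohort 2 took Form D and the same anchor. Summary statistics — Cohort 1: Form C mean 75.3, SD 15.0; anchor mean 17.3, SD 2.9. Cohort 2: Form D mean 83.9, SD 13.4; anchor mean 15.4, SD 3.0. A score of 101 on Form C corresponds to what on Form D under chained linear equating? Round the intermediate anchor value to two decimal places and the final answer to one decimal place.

Form C → anchor (Cohort 1): v = (2.9/15.0)(101 − 75.3) + 17.3 = 22.27
anchor → Form D (Cohort 2): y = (13.4/3.0)(22.27 − 15.4) + 83.9 = 114.6

114.6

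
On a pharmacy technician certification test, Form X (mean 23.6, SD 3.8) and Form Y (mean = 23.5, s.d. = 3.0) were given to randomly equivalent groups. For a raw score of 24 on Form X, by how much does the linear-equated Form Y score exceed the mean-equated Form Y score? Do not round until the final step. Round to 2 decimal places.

-0.08

Mean-equated: 24 + (23.5 − 23.6) = 23.90
Linear-equated: (3.0/3.8)(24 − 23.6) + 23.5 = 23.816
Difference = 23.816 − 23.90 = -0.08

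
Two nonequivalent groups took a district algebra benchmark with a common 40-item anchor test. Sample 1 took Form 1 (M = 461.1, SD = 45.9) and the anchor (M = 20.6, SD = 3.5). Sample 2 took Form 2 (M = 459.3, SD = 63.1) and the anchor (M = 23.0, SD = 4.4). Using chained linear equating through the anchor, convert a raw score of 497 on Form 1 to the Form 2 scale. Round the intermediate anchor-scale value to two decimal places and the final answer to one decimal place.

Form 1 → anchor (Sample 1): v = (3.5/45.9)(497 − 461.1) + 20.6 = 23.34
anchor → Form 2 (Sample 2): y = (63.1/4.4)(23.34 − 23.0) + 459.3 = 464.2

464.2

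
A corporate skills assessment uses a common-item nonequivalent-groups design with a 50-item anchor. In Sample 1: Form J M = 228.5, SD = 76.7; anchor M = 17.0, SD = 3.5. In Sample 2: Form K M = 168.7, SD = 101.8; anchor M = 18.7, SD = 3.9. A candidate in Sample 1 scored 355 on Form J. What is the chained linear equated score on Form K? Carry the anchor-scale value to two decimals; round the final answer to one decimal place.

Form J → anchor (Sample 1): v = (3.5/76.7)(355 − 228.5) + 17.0 = 22.77
anchor → Form K (Sample 2): y = (101.8/3.9)(22.77 − 18.7) + 168.7 = 274.9

274.9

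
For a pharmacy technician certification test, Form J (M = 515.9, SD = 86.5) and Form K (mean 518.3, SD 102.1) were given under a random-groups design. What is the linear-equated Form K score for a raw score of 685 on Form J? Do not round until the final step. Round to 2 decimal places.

Linear equating: y = (SD_Y/SD_X)(x − M_X) + M_Y
y = (102.1/86.5)(685 − 515.9) + 518.3
y = 1.180347 × 169.1 + 518.3 = 199.5966 + 518.3 = 717.90

717.90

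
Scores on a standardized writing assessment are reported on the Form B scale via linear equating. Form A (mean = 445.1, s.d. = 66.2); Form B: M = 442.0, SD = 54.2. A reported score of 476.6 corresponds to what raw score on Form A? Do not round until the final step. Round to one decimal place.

487.4

Invert y = (SD_Y/SD_X)(x − M_X) + M_Y:
x = (SD_X/SD_Y)(y − M_Y) + M_X = (66.2/54.2)(476.6 − 442.0) + 445.1
x = 1.221402 × 34.600 + 445.1 = 487.4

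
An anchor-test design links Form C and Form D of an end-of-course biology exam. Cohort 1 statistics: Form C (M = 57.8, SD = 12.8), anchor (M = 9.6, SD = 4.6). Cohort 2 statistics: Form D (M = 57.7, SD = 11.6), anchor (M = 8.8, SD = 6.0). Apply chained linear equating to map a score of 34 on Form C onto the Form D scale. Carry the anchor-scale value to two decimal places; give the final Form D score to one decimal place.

Form C → anchor (Cohort 1): v = (4.6/12.8)(34 − 57.8) + 9.6 = 1.05
anchor → Form D (Cohort 2): y = (11.6/6.0)(1.05 − 8.8) + 57.7 = 42.7

42.7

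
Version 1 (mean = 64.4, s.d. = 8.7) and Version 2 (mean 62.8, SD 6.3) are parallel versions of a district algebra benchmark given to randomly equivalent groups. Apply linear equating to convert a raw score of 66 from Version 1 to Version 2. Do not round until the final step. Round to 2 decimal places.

Linear equating: y = (SD_Y/SD_X)(x − M_X) + M_Y
y = (6.3/8.7)(66 − 64.4) + 62.8
y = 0.724138 × 1.6 + 62.8 = 1.1586 + 62.8 = 63.96

63.96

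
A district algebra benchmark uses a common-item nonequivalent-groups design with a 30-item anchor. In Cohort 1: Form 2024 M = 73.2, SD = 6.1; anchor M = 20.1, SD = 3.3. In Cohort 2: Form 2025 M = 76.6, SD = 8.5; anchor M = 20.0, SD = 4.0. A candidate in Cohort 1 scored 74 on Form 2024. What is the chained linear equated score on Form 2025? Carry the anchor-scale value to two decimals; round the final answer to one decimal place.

Form 2024 → anchor (Cohort 1): v = (3.3/6.1)(74 − 73.2) + 20.1 = 20.53
anchor → Form 2025 (Cohort 2): y = (8.5/4.0)(20.53 − 20.0) + 76.6 = 77.7

77.7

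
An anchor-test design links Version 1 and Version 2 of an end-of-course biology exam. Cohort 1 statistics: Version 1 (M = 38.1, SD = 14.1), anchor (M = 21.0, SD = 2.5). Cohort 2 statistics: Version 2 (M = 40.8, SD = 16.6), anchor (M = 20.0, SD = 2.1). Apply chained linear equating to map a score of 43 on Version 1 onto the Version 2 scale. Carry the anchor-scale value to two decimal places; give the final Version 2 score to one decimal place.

55.6

Version 1 → anchor (Cohort 1): v = (2.5/14.1)(43 − 38.1) + 21.0 = 21.87
anchor → Version 2 (Cohort 2): y = (16.6/2.1)(21.87 − 20.0) + 40.8 = 55.6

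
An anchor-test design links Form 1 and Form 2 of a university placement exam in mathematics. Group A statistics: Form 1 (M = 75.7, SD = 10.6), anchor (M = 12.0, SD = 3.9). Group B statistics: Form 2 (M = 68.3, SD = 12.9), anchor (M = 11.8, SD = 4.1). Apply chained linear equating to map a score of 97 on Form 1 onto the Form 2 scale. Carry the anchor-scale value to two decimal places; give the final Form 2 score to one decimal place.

93.6

Form 1 → anchor (Group A): v = (3.9/10.6)(97 − 75.7) + 12.0 = 19.84
anchor → Form 2 (Group B): y = (12.9/4.1)(19.84 − 11.8) + 68.3 = 93.6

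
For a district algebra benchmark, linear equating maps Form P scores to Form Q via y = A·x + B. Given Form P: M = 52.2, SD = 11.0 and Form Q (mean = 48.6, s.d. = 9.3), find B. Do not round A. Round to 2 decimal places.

A = SD_Y / SD_X = 9.3 / 11.0 = 0.845455
B = M_Y − A·M_X = 48.6 − 0.845455 × 52.2 = 4.47

4.47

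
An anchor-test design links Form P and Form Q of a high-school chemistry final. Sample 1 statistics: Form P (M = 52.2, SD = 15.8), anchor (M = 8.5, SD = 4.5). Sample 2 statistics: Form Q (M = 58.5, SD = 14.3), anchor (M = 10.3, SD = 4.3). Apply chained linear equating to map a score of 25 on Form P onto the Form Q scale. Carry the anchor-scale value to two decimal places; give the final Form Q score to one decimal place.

26.7

Form P → anchor (Sample 1): v = (4.5/15.8)(25 − 52.2) + 8.5 = 0.75
anchor → Form Q (Sample 2): y = (14.3/4.3)(0.75 − 10.3) + 58.5 = 26.7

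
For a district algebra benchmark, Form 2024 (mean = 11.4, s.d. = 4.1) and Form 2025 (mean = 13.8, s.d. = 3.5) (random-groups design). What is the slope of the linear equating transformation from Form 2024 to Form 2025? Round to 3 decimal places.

0.854

A = SD_Y / SD_X = 3.5 / 4.1 = 0.854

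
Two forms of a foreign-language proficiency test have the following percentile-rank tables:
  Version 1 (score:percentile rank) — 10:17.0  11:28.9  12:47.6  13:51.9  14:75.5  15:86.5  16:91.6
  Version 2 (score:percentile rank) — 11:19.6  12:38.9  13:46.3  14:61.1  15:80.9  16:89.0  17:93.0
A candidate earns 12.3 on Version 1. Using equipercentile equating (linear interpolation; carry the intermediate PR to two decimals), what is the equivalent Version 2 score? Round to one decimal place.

PR of 12.3 on Version 1: 47.6 + (12.3 − 12)/(13 − 12) × (51.9 − 47.6) = 48.89
On Version 2, PR 48.89 falls between score 13 (PR 46.3) and 14 (PR 61.1).
Interpolate: 13 + (48.89 − 46.3)/(61.1 − 46.3) × (14 − 13) = 13.2

13.2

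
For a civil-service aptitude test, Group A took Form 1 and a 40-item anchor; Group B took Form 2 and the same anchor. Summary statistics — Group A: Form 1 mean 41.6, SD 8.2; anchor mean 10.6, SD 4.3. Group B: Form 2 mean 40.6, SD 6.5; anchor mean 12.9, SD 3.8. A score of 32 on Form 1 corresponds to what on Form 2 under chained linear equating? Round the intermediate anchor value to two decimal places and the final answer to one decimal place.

28.1

Form 1 → anchor (Group A): v = (4.3/8.2)(32 − 41.6) + 10.6 = 5.57
anchor → Form 2 (Group B): y = (6.5/3.8)(5.57 − 12.9) + 40.6 = 28.1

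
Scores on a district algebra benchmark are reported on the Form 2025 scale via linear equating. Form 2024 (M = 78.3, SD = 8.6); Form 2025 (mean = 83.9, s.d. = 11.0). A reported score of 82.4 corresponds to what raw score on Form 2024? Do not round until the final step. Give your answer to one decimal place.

77.1

Invert y = (SD_Y/SD_X)(x − M_X) + M_Y:
x = (SD_X/SD_Y)(y − M_Y) + M_X = (8.6/11.0)(82.4 − 83.9) + 78.3
x = 0.781818 × -1.500 + 78.3 = 77.1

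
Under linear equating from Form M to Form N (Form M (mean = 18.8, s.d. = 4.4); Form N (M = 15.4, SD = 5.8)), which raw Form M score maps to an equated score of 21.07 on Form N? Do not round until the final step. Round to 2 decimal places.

Invert y = (SD_Y/SD_X)(x − M_X) + M_Y:
x = (SD_X/SD_Y)(y − M_Y) + M_X = (4.4/5.8)(21.07 − 15.4) + 18.8
x = 0.758621 × 5.670 + 18.8 = 23.10

23.10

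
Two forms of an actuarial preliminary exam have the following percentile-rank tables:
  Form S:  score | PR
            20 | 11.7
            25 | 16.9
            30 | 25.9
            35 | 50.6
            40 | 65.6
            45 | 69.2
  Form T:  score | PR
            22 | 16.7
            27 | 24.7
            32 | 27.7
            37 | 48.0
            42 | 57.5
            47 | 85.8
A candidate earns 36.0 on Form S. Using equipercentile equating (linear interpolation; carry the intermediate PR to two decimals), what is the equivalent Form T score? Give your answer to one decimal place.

39.9

PR of 36.0 on Form S: 50.6 + (36.0 − 35)/(40 − 35) × (65.6 − 50.6) = 53.60
On Form T, PR 53.60 falls between score 37 (PR 48.0) and 42 (PR 57.5).
Interpolate: 37 + (53.60 − 48.0)/(57.5 − 48.0) × (42 − 37) = 39.9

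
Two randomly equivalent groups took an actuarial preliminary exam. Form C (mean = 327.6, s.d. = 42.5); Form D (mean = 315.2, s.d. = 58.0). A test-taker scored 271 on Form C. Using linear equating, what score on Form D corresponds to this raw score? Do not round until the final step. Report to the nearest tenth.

238.0

Linear equating: y = (SD_Y/SD_X)(x − M_X) + M_Y
y = (58.0/42.5)(271 − 327.6) + 315.2
y = 1.364706 × -56.6 + 315.2 = -77.2424 + 315.2 = 238.0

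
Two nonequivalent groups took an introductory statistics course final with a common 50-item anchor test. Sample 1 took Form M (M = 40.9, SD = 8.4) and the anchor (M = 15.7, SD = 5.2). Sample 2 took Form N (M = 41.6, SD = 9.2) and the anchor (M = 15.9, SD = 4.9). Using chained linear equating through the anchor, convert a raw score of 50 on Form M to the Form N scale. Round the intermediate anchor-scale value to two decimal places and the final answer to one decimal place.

51.8

Form M → anchor (Sample 1): v = (5.2/8.4)(50 − 40.9) + 15.7 = 21.33
anchor → Form N (Sample 2): y = (9.2/4.9)(21.33 − 15.9) + 41.6 = 51.8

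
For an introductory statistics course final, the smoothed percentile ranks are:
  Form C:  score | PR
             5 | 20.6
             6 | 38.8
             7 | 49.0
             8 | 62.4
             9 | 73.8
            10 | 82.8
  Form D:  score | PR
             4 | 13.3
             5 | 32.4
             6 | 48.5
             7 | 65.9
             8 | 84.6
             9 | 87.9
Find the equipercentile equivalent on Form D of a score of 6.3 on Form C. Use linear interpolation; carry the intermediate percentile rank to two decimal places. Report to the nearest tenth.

5.6

PR of 6.3 on Form C: 38.8 + (6.3 − 6)/(7 − 6) × (49.0 − 38.8) = 41.86
On Form D, PR 41.86 falls between score 5 (PR 32.4) and 6 (PR 48.5).
Interpolate: 5 + (41.86 − 32.4)/(48.5 − 32.4) × (6 − 5) = 5.6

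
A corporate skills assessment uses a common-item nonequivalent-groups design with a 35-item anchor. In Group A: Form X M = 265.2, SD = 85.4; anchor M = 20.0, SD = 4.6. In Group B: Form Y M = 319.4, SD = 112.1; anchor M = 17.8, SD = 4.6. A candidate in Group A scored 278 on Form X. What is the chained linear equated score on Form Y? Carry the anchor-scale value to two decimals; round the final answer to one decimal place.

Form X → anchor (Group A): v = (4.6/85.4)(278 − 265.2) + 20.0 = 20.69
anchor → Form Y (Group B): y = (112.1/4.6)(20.69 − 17.8) + 319.4 = 389.8

389.8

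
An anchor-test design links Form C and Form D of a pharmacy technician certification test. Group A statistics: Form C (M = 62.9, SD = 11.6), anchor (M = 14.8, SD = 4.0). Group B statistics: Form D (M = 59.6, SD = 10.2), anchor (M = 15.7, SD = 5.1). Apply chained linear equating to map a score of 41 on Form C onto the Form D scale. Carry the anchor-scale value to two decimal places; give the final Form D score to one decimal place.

Form C → anchor (Group A): v = (4.0/11.6)(41 − 62.9) + 14.8 = 7.25
anchor → Form D (Group B): y = (10.2/5.1)(7.25 − 15.7) + 59.6 = 42.7

42.7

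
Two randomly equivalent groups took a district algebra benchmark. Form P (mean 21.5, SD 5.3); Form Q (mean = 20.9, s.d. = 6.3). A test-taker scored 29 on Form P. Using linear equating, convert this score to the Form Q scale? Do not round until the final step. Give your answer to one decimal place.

Linear equating: y = (SD_Y/SD_X)(x − M_X) + M_Y
y = (6.3/5.3)(29 − 21.5) + 20.9
y = 1.188679 × 7.5 + 20.9 = 8.9151 + 20.9 = 29.8

29.8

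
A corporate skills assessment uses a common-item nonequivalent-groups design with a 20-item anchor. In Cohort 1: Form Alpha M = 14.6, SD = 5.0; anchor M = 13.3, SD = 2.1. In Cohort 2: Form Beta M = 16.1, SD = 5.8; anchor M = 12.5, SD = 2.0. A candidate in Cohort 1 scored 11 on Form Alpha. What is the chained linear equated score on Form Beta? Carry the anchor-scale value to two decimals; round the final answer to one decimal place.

Form Alpha → anchor (Cohort 1): v = (2.1/5.0)(11 − 14.6) + 13.3 = 11.79
anchor → Form Beta (Cohort 2): y = (5.8/2.0)(11.79 − 12.5) + 16.1 = 14.0

14.0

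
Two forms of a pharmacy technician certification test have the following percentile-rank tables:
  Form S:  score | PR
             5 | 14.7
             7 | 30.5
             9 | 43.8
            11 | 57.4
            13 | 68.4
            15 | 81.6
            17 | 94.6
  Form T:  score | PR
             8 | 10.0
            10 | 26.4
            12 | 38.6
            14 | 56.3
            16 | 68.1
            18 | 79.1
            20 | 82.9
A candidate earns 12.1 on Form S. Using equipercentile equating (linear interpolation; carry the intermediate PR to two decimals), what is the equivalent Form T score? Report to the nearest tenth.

15.2

PR of 12.1 on Form S: 57.4 + (12.1 − 11)/(13 − 11) × (68.4 − 57.4) = 63.45
On Form T, PR 63.45 falls between score 14 (PR 56.3) and 16 (PR 68.1).
Interpolate: 14 + (63.45 − 56.3)/(68.1 − 56.3) × (16 − 14) = 15.2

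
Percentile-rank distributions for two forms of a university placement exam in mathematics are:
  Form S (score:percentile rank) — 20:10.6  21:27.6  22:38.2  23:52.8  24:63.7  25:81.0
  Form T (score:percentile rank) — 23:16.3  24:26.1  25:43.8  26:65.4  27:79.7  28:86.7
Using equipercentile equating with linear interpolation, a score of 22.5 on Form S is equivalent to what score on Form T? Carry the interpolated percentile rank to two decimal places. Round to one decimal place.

PR of 22.5 on Form S: 38.2 + (22.5 − 22)/(23 − 22) × (52.8 − 38.2) = 45.50
On Form T, PR 45.50 falls between score 25 (PR 43.8) and 26 (PR 65.4).
Interpolate: 25 + (45.50 − 43.8)/(65.4 − 43.8) × (26 − 25) = 25.1

25.1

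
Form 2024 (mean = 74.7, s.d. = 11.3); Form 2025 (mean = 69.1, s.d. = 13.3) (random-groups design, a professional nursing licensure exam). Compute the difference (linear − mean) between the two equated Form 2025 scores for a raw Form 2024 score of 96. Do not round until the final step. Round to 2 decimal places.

3.77

Mean-equated: 96 + (69.1 − 74.7) = 90.40
Linear-equated: (13.3/11.3)(96 − 74.7) + 69.1 = 94.170
Difference = 94.170 − 90.40 = 3.77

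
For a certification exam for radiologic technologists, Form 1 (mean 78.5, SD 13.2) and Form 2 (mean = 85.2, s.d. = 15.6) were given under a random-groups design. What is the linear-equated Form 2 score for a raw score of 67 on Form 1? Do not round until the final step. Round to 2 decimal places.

71.61

Linear equating: y = (SD_Y/SD_X)(x − M_X) + M_Y
y = (15.6/13.2)(67 − 78.5) + 85.2
y = 1.181818 × -11.5 + 85.2 = -13.5909 + 85.2 = 71.61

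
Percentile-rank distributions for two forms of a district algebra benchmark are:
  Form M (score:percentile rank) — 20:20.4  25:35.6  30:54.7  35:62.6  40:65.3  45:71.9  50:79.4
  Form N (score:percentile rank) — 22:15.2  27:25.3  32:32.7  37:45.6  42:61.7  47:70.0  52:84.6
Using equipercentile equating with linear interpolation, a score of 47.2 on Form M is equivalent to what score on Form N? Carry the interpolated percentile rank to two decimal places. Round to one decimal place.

48.8

PR of 47.2 on Form M: 71.9 + (47.2 − 45)/(50 − 45) × (79.4 − 71.9) = 75.20
On Form N, PR 75.20 falls between score 47 (PR 70.0) and 52 (PR 84.6).
Interpolate: 47 + (75.20 − 70.0)/(84.6 − 70.0) × (52 − 47) = 48.8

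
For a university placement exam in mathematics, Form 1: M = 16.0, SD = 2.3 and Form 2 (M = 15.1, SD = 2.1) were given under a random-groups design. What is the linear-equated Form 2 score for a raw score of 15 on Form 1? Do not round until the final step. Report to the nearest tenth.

Linear equating: y = (SD_Y/SD_X)(x − M_X) + M_Y
y = (2.1/2.3)(15 − 16.0) + 15.1
y = 0.913043 × -1.0 + 15.1 = -0.9130 + 15.1 = 14.2

14.2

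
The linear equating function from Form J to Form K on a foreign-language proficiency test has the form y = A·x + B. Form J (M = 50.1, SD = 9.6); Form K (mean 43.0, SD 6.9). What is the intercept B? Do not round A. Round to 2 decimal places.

A = SD_Y / SD_X = 6.9 / 9.6 = 0.718750
B = M_Y − A·M_X = 43.0 − 0.718750 × 50.1 = 6.99

6.99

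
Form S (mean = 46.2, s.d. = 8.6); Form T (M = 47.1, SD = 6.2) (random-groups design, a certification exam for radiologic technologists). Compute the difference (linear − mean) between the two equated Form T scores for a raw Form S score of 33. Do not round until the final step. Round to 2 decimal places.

Mean-equated: 33 + (47.1 − 46.2) = 33.90
Linear-equated: (6.2/8.6)(33 − 46.2) + 47.1 = 37.584
Difference = 37.584 − 33.90 = 3.68

3.68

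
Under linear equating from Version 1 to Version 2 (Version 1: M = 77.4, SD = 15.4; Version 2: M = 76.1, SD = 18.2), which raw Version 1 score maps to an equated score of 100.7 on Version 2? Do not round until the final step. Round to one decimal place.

Invert y = (SD_Y/SD_X)(x − M_X) + M_Y:
x = (SD_X/SD_Y)(y − M_Y) + M_X = (15.4/18.2)(100.7 − 76.1) + 77.4
x = 0.846154 × 24.600 + 77.4 = 98.2

98.2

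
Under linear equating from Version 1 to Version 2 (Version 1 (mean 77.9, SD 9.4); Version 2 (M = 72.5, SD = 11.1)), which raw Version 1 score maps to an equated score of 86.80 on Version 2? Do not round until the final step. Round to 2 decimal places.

90.01

Invert y = (SD_Y/SD_X)(x − M_X) + M_Y:
x = (SD_X/SD_Y)(y − M_Y) + M_X = (9.4/11.1)(86.80 − 72.5) + 77.9
x = 0.846847 × 14.300 + 77.9 = 90.01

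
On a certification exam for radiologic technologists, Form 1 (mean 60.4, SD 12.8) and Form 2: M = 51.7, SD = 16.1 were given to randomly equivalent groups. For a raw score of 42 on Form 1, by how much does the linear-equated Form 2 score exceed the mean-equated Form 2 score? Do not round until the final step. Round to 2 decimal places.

Mean-equated: 42 + (51.7 − 60.4) = 33.30
Linear-equated: (16.1/12.8)(42 − 60.4) + 51.7 = 28.556
Difference = 28.556 − 33.30 = -4.74

-4.74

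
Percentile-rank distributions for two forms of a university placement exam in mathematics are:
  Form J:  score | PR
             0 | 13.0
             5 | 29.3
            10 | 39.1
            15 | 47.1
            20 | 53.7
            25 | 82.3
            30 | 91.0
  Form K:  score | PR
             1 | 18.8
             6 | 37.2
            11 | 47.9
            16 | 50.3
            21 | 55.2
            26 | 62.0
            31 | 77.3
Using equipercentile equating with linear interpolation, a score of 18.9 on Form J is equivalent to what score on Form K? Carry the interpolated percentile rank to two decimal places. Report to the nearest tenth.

PR of 18.9 on Form J: 47.1 + (18.9 − 15)/(20 − 15) × (53.7 − 47.1) = 52.25
On Form K, PR 52.25 falls between score 16 (PR 50.3) and 21 (PR 55.2).
Interpolate: 16 + (52.25 − 50.3)/(55.2 − 50.3) × (21 − 16) = 18.0

18.0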